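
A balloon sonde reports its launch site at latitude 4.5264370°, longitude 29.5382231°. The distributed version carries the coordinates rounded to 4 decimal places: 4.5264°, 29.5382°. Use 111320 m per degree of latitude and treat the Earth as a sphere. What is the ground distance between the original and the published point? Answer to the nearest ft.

16 ft

Δlat = 4.5264370 − 4.5264 = +0.0000370°; Δlon = 29.5382231 − 29.5382 = +0.0000231°.
North–south shift: 0.0000370 × 111320 = 4.11884 m.
E–W at 4.5264°: 0.0000231° × 111320 × cos 4.5264° = 0.0000231 × 111320 × 0.9969 ≈ 2.56347 m.
Distance: √(4.11884² + 2.56347²) ≈ 4.85142 m.
In feet: 4.85142 m ÷ 0.3048 ≈ 15.917 ft.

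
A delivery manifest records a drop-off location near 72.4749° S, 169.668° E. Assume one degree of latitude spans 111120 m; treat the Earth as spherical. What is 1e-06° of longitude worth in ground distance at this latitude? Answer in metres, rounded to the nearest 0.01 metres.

0.03 metres

1e-06° of longitude at 72.4749° is 1e-06 × 111120 × cos 72.4749° ≈ 1e-06 × 33460.9 = 0.0334609 m.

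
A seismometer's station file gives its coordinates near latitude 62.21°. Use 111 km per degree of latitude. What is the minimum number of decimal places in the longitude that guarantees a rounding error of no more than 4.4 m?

At 62.21° one degree of longitude covers 111000 × cos 62.21° ≈ 111000 × 0.4662 ≈ 51751.8 m.
With N decimal places the half-ulp bound is 0.5·10⁻ᴺ°, or 0.5·10⁻ᴺ × 51751.8 m on the ground.
Need 0.5 × 51751.8 × 10⁻ᴺ ≤ 4.4 → 10⁻ᴺ ≤ 1.700e-04, so N ≥ 3.77.
At 3 places the error can reach 25.9 m, but 4 places keeps it to 2.59 m.

4 decimal places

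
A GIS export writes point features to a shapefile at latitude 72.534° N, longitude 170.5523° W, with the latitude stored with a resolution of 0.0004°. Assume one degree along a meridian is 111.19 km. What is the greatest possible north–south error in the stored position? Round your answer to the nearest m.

22 m

With a 0.0004° grid the true value lies within half a step, ±0.0004°/2 = ±0.0002°, of the stored one.
North–south distance: 0.0002° × 111190 m/° = 22.238 m.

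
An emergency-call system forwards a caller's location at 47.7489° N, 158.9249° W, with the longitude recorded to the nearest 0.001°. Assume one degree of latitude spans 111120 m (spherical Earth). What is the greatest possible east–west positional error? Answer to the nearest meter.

37 meters

Rounding to 3 decimal places leaves the longitude within ±0.0005° of the true value.
One degree of longitude at 47.7489° is 111120 × cos 47.7489° ≈ 111120 × 0.6724 = 74715 m.
So at most 0.0005° × 74715 ≈ 37.3575 m east–west.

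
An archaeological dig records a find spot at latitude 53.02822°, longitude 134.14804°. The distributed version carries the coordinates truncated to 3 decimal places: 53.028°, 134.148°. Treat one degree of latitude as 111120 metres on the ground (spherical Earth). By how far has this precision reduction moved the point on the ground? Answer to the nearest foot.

81 feet

The latitude changed by +0.00022° and the longitude by +0.00004°.
North–south shift: 0.00022 × 111120 = 24.4464 m.
E–W at 53.028°: 0.00004° × 111120 × cos 53.028° = 0.00004 × 111120 × 0.6014 ≈ 2.67321 m.
Combined displacement = (24.4464² + 2.67321²)^½ ≈ 24.5921 m.
Converting: 24.5921 m × 3.2808 ft/m ≈ 80.683 ft.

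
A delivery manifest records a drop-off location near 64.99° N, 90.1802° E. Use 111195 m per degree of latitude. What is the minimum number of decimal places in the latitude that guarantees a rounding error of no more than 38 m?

4 decimal places

One degree of latitude covers 111195 m.
N decimal places → at most half a unit in the last place, 0.5 × 10⁻ᴺ° = 111195/2 × 10⁻ᴺ m.
Need 0.5 × 111195 × 10⁻ᴺ ≤ 38 → 10⁻ᴺ ≤ 6.835e-04, so N ≥ 3.17.
N = 3 would give 55.6 m (too coarse); N = 4 gives 5.56 m ≤ 38 m.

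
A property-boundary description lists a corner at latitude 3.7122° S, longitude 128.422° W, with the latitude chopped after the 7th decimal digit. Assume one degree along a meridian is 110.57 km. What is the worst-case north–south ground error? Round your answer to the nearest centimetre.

1 centimetres

Truncating at 7 decimal places can drop up to a full unit in the last place, so the latitude may be off by as much as 1e-07°.
So the N–S error is at most 1e-07 × 110570 = 0.011057 m.
That is 0.011057 m = 1.1057 cm.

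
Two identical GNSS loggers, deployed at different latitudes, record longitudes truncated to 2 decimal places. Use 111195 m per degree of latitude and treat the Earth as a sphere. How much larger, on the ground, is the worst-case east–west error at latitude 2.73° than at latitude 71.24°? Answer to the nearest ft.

Truncating at 2 decimal places can drop up to a full unit in the last place, so the longitude may be off by as much as 0.01°.
At 2.73°: 0.01° × 111195 × cos 2.73° = 0.01 × 111195 × 0.9989 ≈ 1110.7 m.
Error at 71.24° = 0.01° × 111195 × cos 71.24° ≈ 1112 × 0.3216 = 357.61 m.
Difference: 1110.7 − 357.61 = 753.08 m.
In feet: 753.08 m ÷ 0.3048 ≈ 2470.7 ft.

2471 ft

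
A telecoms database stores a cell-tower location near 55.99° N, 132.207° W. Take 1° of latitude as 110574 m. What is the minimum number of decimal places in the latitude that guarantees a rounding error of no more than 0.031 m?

7

One degree of latitude covers 110574 m.
N decimal places → at most half a unit in the last place, 0.5 × 10⁻ᴺ° = 110574/2 × 10⁻ᴺ m.
Setting 55287 × 10⁻ᴺ ≤ 0.031 gives 10ᴺ ≥ 1.783e+06, i.e. N ≥ 6.25.
At 6 places the error can reach 0.0553 m, but 7 places keeps it to 0.00553 m.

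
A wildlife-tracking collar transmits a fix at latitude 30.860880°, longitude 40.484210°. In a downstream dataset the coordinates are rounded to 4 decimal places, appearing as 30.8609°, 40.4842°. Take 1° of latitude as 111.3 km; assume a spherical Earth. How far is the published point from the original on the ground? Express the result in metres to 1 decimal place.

2.4 metres

Δlat = 30.860880 − 30.8609 = -0.000020°; Δlon = 40.484210 − 40.4842 = +0.000010°.
North–south shift: -0.000020 × 111300 = -2.226 m.
East–west at this latitude: 0.000010° × 111300 × cos 30.8609° ≈ 0.000010 × 95541.6 = 0.955416 m.
Combined displacement = (2.226² + 0.955416²)^½ ≈ 2.42237 m.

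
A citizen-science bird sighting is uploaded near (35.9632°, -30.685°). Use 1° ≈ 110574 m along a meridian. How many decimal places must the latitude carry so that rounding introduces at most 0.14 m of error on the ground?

6 decimal places

One degree of latitude covers 110574 m.
With N decimal places the half-ulp bound is 0.5·10⁻ᴺ°, or 0.5·10⁻ᴺ × 110574 m on the ground.
Setting 55287 × 10⁻ᴺ ≤ 0.14 gives 10ᴺ ≥ 3.949e+05, i.e. N ≥ 5.60.
At 5 places the error can reach 0.553 m, but 6 places keeps it to 0.0553 m.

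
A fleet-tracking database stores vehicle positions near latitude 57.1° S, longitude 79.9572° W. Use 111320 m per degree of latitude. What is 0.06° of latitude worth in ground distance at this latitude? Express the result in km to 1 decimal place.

6.7 km

Along a meridian 0.06° is 0.06 × 111320 = 6679.2 m.
That is 6679.2 m = 6.6792 km.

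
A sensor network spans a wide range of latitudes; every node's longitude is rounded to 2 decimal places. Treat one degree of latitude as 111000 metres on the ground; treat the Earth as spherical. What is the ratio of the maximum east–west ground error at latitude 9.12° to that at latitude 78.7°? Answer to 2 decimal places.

Rounding to 2 decimal places leaves the longitude within ±0.005° of the true value.
At 9.12°: 0.005° × 111000 × cos 9.12° = 0.005 × 111000 × 0.9874 ≈ 547.98 m.
Error at 78.7° = 0.005° × 111000 × cos 78.7° ≈ 555 × 0.1959 = 108.75 m.
Ratio: 547.98 / 108.75 = cos 9.12° / cos 78.7° ≈ 5.0389.

5.04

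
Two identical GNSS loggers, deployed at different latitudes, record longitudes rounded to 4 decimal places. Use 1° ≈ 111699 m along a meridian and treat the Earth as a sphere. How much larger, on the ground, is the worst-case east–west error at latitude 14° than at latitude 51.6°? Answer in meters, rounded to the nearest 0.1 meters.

Rounding to 4 decimal places leaves the longitude within ±5e-05° of the true value.
At 14°: 5e-05° × 111699 × cos 14° = 5e-05 × 111699 × 0.9703 ≈ 5.4191 m.
Error at 51.6° = 5e-05° × 111699 × cos 51.6° ≈ 5.585 × 0.6211 = 3.4691 m.
So the lower-latitude error exceeds the higher by 5.4191 − 3.4691 = 1.95 m.

1.9 meters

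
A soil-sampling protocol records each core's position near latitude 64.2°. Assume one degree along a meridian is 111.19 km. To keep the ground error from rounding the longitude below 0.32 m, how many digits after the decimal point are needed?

At 64.2° one degree of longitude covers 111190 × cos 64.2° ≈ 111190 × 0.4352 ≈ 48393.3 m.
With N decimal places the half-ulp bound is 0.5·10⁻ᴺ°, or 0.5·10⁻ᴺ × 48393.3 m on the ground.
Setting 24196.7 × 10⁻ᴺ ≤ 0.32 gives 10ᴺ ≥ 7.561e+04, i.e. N ≥ 4.88.
N = 4 would give 2.42 m (too coarse); N = 5 gives 0.242 m ≤ 0.32 m.

5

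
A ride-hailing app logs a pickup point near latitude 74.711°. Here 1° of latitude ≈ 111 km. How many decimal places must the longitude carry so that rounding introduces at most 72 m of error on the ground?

At 74.711° one degree of longitude covers 111000 × cos 74.711° ≈ 111000 × 0.2637 ≈ 29269.4 m.
Rounding to N decimal places gives at most 0.5 × 10⁻ᴺ degrees of error, i.e. 0.5 × 10⁻ᴺ × 29269.4 m.
Need 0.5 × 29269.4 × 10⁻ᴺ ≤ 72 → 10⁻ᴺ ≤ 4.920e-03, so N ≥ 2.31.
So 3 decimal places suffice (14.6 m); 2 would allow up to 146 m.

3 decimal places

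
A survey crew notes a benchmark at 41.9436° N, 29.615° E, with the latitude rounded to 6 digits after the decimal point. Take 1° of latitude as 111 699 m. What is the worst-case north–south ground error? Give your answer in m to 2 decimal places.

Rounding to 6 decimal places leaves the latitude within ±5e-07° of the true value.
Along the meridian that is 5e-07° × 111699 m/° = 0.0558495 m.

0.06 m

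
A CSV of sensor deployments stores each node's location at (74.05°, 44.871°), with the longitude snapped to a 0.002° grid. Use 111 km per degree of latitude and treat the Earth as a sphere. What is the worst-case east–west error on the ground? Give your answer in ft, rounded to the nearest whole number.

With a 0.002° grid the true value lies within half a step, ±0.002°/2 = ±0.001°, of the stored one.
One degree of longitude at 74.05° is 111000 × cos 74.05° ≈ 111000 × 0.2748 = 30502.6 m.
So at most 0.001° × 30502.6 ≈ 30.5026 m east–west.
Converting: 30.5026 m × 3.2808 ft/m ≈ 100.07 ft.

100 ft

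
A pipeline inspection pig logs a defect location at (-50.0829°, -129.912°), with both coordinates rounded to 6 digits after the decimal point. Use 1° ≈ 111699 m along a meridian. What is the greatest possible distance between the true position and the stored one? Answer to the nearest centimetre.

7 centimetres

Rounding to 6 decimal places leaves each coordinate within ±5e-07° of the true value.
North–south component: 5e-07° × 111699 = 0.0558495 m.
E–W at 50.0829°: 5e-07° × 111699 × cos 50.0829° = 5e-07 × 111699 × 0.6417 ≈ 0.0358374 m.
Worst case both components are at the extreme and orthogonal: √(0.0558495² + 0.0358374²) ≈ 0.0663588 m.
That is 0.0663588 m = 6.6359 cm.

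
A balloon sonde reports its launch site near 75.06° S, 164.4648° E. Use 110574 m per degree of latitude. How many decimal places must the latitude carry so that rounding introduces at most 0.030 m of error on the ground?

7 decimal places

One degree of latitude covers 110574 m.
N decimal places → at most half a unit in the last place, 0.5 × 10⁻ᴺ° = 110574/2 × 10⁻ᴺ m.
Need 0.5 × 110574 × 10⁻ᴺ ≤ 0.030 → 10⁻ᴺ ≤ 5.426e-07, so N ≥ 6.27.
N = 6 would give 0.0553 m (too coarse); N = 7 gives 0.00553 m ≤ 0.030 m.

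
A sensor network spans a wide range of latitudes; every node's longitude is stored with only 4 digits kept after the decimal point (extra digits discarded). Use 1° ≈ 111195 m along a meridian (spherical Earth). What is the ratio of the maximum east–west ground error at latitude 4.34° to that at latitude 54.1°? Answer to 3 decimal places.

Truncating at 4 decimal places can drop up to a full unit in the last place, so the longitude may be off by as much as 0.0001°.
At 4.34°: 0.0001° × 111195 × cos 4.34° = 0.0001 × 111195 × 0.9971 ≈ 11.088 m.
Error at 54.1° = 0.0001° × 111195 × cos 54.1° ≈ 11.12 × 0.5864 = 6.5202 m.
Ratio: 11.088 / 6.5202 = cos 4.34° / cos 54.1° ≈ 1.7005.

1.701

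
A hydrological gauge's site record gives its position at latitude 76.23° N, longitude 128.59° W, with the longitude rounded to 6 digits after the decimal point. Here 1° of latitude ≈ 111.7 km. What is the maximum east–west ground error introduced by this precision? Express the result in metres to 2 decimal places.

Rounding to 6 decimal places leaves the longitude within ±5e-07° of the true value.
At latitude 76.23° a degree of longitude spans 111700 m × cos 76.23° = 111700 × 0.2380 ≈ 26587.4 m.
Maximum E–W displacement: 5e-07 × 26587.4 = 0.0132937 m.

0.01 metres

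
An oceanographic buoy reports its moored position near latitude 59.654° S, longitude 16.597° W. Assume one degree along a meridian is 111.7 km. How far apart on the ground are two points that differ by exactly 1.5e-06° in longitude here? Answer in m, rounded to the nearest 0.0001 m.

1.5e-06° of longitude at 59.654° is 1.5e-06 × 111700 × cos 59.654° ≈ 1.5e-06 × 56433.1 = 0.0846497 m.

0.0846 m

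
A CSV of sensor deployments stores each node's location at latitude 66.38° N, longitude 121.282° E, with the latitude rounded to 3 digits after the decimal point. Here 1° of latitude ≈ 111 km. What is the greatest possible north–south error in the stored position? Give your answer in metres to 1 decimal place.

55.5 metres

Rounding to 3 decimal places leaves the latitude within ±0.0005° of the true value.
So the N–S error is at most 0.0005 × 111000 = 55.5 m.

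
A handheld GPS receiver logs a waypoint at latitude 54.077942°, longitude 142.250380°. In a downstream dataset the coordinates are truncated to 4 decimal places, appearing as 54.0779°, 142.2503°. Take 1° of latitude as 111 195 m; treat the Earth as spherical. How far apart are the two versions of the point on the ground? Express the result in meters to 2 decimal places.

7.00 meters

Δlat = 54.077942 − 54.0779 = +0.000042°; Δlon = 142.250380 − 142.2503 = +0.000080°.
N–S: 0.000042° × 111195 m/° = 4.67019 m.
E–W at 54.0779°: 0.000080° × 111195 × cos 54.0779° = 0.000080 × 111195 × 0.5867 ≈ 5.21891 m.
Combined displacement = (4.67019² + 5.21891²)^½ ≈ 7.00341 m.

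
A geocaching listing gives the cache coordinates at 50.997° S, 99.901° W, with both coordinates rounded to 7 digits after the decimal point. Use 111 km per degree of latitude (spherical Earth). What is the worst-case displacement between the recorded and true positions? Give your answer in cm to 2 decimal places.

Rounding to 7 decimal places leaves each coordinate within ±5e-08° of the true value.
North–south component: 5e-08° × 111000 = 0.00555 m.
E–W at 50.997°: 5e-08° × 111000 × cos 50.997° = 5e-08 × 111000 × 0.6294 ≈ 0.00349295 m.
Worst case both components are at the extreme and orthogonal: √(0.00555² + 0.00349295²) ≈ 0.00655768 m.
That is 0.00655768 m = 0.65577 cm.

0.66 cm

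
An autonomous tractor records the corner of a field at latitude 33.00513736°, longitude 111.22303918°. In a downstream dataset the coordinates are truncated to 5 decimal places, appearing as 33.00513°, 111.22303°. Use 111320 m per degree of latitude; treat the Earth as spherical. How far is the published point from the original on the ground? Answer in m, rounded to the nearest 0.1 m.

1.2 m

Δlat = 33.00513736 − 33.00513 = +0.00000736°; Δlon = 111.22303918 − 111.22303 = +0.00000918°.
North–south shift: 0.00000736 × 111320 = 0.819315 m.
E–W at 33.0051°: 0.00000918° × 111320 × cos 33.0051° = 0.00000918 × 111320 × 0.8386 ≈ 0.857002 m.
Distance: √(0.819315² + 0.857002²) ≈ 1.18564 m.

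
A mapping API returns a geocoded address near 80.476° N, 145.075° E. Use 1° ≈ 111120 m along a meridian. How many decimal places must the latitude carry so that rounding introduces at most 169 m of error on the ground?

One degree of latitude covers 111120 m.
N decimal places → at most half a unit in the last place, 0.5 × 10⁻ᴺ° = 111120/2 × 10⁻ᴺ m.
Need 0.5 × 111120 × 10⁻ᴺ ≤ 169 → 10⁻ᴺ ≤ 3.042e-03, so N ≥ 2.52.
So 3 decimal places suffice (55.6 m); 2 would allow up to 556 m.

3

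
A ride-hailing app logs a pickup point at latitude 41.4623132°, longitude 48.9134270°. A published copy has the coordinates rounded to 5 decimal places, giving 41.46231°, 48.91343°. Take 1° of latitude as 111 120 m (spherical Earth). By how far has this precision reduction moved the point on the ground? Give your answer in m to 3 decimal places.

0.435 m

Δlat = 41.4623132 − 41.46231 = +0.0000032°; Δlon = 48.9134270 − 48.91343 = -0.0000030°.
North–south shift: 0.0000032 × 111120 = 0.355584 m.
East–west at this latitude: -0.0000030° × 111120 × cos 41.4623° ≈ -0.0000030 × 83272.4 = -0.249817 m.
Distance: √(0.355584² + 0.249817²) ≈ 0.434567 m.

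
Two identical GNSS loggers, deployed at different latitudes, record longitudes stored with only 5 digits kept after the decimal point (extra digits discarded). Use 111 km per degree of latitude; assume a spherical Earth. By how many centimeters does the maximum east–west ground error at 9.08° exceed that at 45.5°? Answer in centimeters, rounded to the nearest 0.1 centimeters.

Truncating at 5 decimal places can drop up to a full unit in the last place, so the longitude may be off by as much as 1e-05°.
At 9.08°: 1e-05° × 111000 × cos 9.08° = 1e-05 × 111000 × 0.9875 ≈ 1.0961 m.
At 45.5°: 1e-05° × 111000 × cos 45.5° = 1e-05 × 111000 × 0.7009 ≈ 0.77801 m.
Difference: 1.0961 − 0.77801 = 0.31808 m.
That is 0.318081 m = 31.808 cm.

31.8 centimeters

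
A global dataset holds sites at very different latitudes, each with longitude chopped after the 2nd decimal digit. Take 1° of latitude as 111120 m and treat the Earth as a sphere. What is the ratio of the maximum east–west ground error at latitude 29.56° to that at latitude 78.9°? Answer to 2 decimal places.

Truncating at 2 decimal places can drop up to a full unit in the last place, so the longitude may be off by as much as 0.01°.
Error at 29.56° = 0.01° × 111120 × cos 29.56° ≈ 1111.2 × 0.8698 = 966.57 m.
Error at 78.9° = 0.01° × 111120 × cos 78.9° ≈ 1111.2 × 0.1925 = 213.93 m.
The ratio reduces to cos 29.56° / cos 78.9° = 0.8698/0.1925 ≈ 4.5181.

4.52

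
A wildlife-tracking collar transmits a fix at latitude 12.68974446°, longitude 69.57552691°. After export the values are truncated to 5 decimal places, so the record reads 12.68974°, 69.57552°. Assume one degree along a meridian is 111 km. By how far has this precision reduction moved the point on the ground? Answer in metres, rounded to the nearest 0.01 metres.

Δlat = 12.68974446 − 12.68974 = +0.00000446°; Δlon = 69.57552691 − 69.57552 = +0.00000691°.
North–south shift: 0.00000446 × 111000 = 0.49506 m.
East–west at this latitude: 0.00000691° × 111000 × cos 12.6897° ≈ 0.00000691 × 108289 = 0.748275 m.
Combined displacement = (0.49506² + 0.748275²)^½ ≈ 0.897218 m.

0.90 metres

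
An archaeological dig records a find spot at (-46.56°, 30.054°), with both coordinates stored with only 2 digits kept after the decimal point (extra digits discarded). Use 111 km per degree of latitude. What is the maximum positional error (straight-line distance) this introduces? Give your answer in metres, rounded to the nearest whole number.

1347 metres

Truncating at 2 decimal places can drop up to a full unit in the last place, so each coordinate may be off by as much as 0.01°.
North–south component: 0.01° × 111000 = 1110 m.
E–W at 46.56°: 0.01° × 111000 × cos 46.56° = 0.01 × 111000 × 0.6876 ≈ 763.23 m.
Worst case both components are at the extreme and orthogonal: √(1110² + 763.23²) ≈ 1347.08 m.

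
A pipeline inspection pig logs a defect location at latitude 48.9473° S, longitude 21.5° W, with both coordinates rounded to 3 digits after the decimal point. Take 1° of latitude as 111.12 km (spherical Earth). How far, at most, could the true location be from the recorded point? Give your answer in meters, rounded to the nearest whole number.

66 meters

Rounding to 3 decimal places leaves each coordinate within ±0.0005° of the true value.
Latitude error → 0.0005 × 111120 = 55.56 m along the meridian.
Longitude error → 0.0005 × 111120 × cos 48.9473° = 0.0005 × 111120 × 0.6568 ≈ 36.4892 m.
Combining orthogonally: (55.56² + 36.4892²)^½ ≈ 66.4709 m.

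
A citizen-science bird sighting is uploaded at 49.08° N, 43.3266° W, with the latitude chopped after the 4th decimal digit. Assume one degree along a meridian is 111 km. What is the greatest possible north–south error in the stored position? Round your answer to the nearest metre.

11 metres

Truncating at 4 decimal places can drop up to a full unit in the last place, so the latitude may be off by as much as 0.0001°.
Along the meridian that is 0.0001° × 111000 m/° = 11.1 m.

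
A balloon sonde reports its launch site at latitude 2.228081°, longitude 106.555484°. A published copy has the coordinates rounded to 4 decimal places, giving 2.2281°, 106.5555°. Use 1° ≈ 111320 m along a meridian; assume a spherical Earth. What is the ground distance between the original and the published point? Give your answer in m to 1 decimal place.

The latitude changed by -0.000019° and the longitude by -0.000016°.
North–south shift: -0.000019 × 111320 = -2.11508 m.
E–W at 2.2281°: -0.000016° × 111320 × cos 2.2281° = -0.000016 × 111320 × 0.9992 ≈ -1.77977 m.
Distance: √(2.11508² + 1.77977²) ≈ 2.76426 m.

2.8 m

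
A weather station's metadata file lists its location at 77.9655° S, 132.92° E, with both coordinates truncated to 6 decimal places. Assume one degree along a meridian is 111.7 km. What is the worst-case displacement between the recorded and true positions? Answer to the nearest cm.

Truncating at 6 decimal places can drop up to a full unit in the last place, so each coordinate may be off by as much as 1e-06°.
Latitude error → 1e-06 × 111700 = 0.1117 m along the meridian.
E–W at 77.9655°: 1e-06° × 111700 × cos 77.9655° = 1e-06 × 111700 × 0.2085 ≈ 0.0232895 m.
The two errors are perpendicular, so the maximum displacement is √(0.1117² + 0.0232895²) ≈ 0.114102 m.
That is 0.114102 m = 11.41 cm.

11 cm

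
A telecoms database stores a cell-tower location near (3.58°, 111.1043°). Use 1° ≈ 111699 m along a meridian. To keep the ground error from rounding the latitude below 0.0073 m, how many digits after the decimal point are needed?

7 decimal places

One degree of latitude covers 111699 m.
N decimal places → at most half a unit in the last place, 0.5 × 10⁻ᴺ° = 111699/2 × 10⁻ᴺ m.
Need 0.5 × 111699 × 10⁻ᴺ ≤ 0.0073 → 10⁻ᴺ ≤ 1.307e-07, so N ≥ 6.88.
At 6 places the error can reach 0.0558 m, but 7 places keeps it to 0.00558 m.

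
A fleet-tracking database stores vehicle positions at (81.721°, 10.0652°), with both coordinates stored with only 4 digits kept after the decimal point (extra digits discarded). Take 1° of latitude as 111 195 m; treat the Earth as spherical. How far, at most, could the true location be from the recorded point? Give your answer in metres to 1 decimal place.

Truncating at 4 decimal places can drop up to a full unit in the last place, so each coordinate may be off by as much as 0.0001°.
Latitude error → 0.0001 × 111195 = 11.1195 m along the meridian.
East–west component at 81.721°: 0.0001° × 111195 × cos 81.721° ≈ 0.0001 × 16011.4 ≈ 1.60114 m.
Worst case both components are at the extreme and orthogonal: √(11.1195² + 1.60114²) ≈ 11.2342 m.

11.2 metres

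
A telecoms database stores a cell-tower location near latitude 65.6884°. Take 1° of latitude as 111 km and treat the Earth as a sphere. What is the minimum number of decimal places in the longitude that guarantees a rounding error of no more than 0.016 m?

7 decimal places

At 65.6884° one degree of longitude covers 111000 × cos 65.6884° ≈ 111000 × 0.4117 ≈ 45698.6 m.
N decimal places → at most half a unit in the last place, 0.5 × 10⁻ᴺ° = 45698.6/2 × 10⁻ᴺ m.
Need 0.5 × 45698.6 × 10⁻ᴺ ≤ 0.016 → 10⁻ᴺ ≤ 7.002e-07, so N ≥ 6.15.
N = 6 would give 0.0228 m (too coarse); N = 7 gives 0.00228 m ≤ 0.016 m.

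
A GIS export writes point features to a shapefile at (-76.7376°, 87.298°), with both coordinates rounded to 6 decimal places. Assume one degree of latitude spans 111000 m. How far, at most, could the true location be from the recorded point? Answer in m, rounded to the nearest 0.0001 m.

0.0569 m

Rounding to 6 decimal places leaves each coordinate within ±5e-07° of the true value.
North–south component: 5e-07° × 111000 = 0.0555 m.
East–west component at 76.7376°: 5e-07° × 111000 × cos 76.7376° ≈ 5e-07 × 25464.6 ≈ 0.0127323 m.
The two errors are perpendicular, so the maximum displacement is √(0.0555² + 0.0127323²) ≈ 0.0569417 m.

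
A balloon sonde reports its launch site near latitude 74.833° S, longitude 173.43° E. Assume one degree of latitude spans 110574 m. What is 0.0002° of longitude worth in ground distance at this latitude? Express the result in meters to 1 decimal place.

0.0002° of longitude at 74.833° is 0.0002 × 110574 × cos 74.833° ≈ 0.0002 × 28929.8 = 5.78597 m.

5.8 meters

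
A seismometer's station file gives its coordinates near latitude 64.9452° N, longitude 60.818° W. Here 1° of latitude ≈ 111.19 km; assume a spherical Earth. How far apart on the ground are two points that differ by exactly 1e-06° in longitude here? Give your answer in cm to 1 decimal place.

1e-06° of longitude at 64.9452° is 1e-06 × 111190 × cos 64.9452° ≈ 1e-06 × 47087.3 = 0.0470873 m.
That is 0.0470873 m = 4.7087 cm.

4.7 cm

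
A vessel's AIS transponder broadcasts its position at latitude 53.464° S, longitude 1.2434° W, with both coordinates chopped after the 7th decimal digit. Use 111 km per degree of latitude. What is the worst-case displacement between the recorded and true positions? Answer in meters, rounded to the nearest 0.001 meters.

Truncating at 7 decimal places can drop up to a full unit in the last place, so each coordinate may be off by as much as 1e-07°.
Latitude error → 1e-07 × 111000 = 0.0111 m along the meridian.
E–W at 53.464°: 1e-07° × 111000 × cos 53.464° = 1e-07 × 111000 × 0.5953 ≈ 0.00660814 m.
The two errors are perpendicular, so the maximum displacement is √(0.0111² + 0.00660814²) ≈ 0.0129181 m.

0.013 meters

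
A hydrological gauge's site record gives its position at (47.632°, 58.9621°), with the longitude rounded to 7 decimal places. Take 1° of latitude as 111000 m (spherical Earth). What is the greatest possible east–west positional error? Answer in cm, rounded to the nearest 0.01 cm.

Rounding to 7 decimal places leaves the longitude within ±5e-08° of the true value.
One degree of longitude at 47.632° is 111000 × cos 47.632° ≈ 111000 × 0.6739 = 74801.8 m.
Maximum E–W displacement: 5e-08 × 74801.8 = 0.00374009 m.
That is 0.00374009 m = 0.37401 cm.

0.37 cm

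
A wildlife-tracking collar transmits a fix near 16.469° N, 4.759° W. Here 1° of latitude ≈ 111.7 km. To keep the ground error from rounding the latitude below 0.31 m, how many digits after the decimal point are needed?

6 decimal places

One degree of latitude covers 111700 m.
With N decimal places the half-ulp bound is 0.5·10⁻ᴺ°, or 0.5·10⁻ᴺ × 111700 m on the ground.
Need 0.5 × 111700 × 10⁻ᴺ ≤ 0.31 → 10⁻ᴺ ≤ 5.551e-06, so N ≥ 5.26.
At 5 places the error can reach 0.558 m, but 6 places keeps it to 0.0558 m.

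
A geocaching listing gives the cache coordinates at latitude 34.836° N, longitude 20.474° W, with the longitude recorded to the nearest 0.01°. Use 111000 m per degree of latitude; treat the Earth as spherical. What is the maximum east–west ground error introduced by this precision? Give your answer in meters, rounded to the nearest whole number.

Rounding to 2 decimal places leaves the longitude within ±0.005° of the true value.
One degree of longitude at 34.836° is 111000 × cos 34.836° ≈ 111000 × 0.8208 = 91107.7 m.
So at most 0.005° × 91107.7 ≈ 455.539 m east–west.

456 meters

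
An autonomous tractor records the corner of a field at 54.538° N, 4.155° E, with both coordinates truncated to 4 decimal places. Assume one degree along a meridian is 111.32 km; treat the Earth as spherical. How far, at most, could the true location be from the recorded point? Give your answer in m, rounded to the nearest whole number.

Truncating at 4 decimal places can drop up to a full unit in the last place, so each coordinate may be off by as much as 0.0001°.
Latitude error → 0.0001 × 111320 = 11.132 m along the meridian.
Longitude error → 0.0001 × 111320 × cos 54.538° = 0.0001 × 111320 × 0.5802 ≈ 6.45837 m.
Worst case both components are at the extreme and orthogonal: √(11.132² + 6.45837²) ≈ 12.8698 m.

13 m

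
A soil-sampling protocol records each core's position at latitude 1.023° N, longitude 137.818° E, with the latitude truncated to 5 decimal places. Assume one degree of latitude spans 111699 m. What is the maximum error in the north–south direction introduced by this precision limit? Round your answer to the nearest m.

1 m

Truncating at 5 decimal places can drop up to a full unit in the last place, so the latitude may be off by as much as 1e-05°.
North–south distance: 1e-05° × 111699 m/° = 1.11699 m.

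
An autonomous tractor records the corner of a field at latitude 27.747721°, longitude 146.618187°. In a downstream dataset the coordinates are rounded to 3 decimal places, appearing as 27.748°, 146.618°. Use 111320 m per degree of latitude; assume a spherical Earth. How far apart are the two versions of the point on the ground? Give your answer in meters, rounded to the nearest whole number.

36 meters

Δlat = 27.747721 − 27.748 = -0.000279°; Δlon = 146.618187 − 146.618 = +0.000187°.
North–south shift: -0.000279 × 111320 = -31.0583 m.
East–west at this latitude: 0.000187° × 111320 × cos 27.748° ≈ 0.000187 × 98518.6 = 18.423 m.
Hypotenuse of the two orthogonal shifts: √(31.0583² + 18.423²) = 36.1113 m.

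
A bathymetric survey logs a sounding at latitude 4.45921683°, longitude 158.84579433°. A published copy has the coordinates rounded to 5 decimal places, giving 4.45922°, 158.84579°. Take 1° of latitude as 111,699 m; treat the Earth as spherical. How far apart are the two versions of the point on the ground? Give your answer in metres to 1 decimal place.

0.6 metres

Δlat = 4.45921683 − 4.45922 = -0.00000317°; Δlon = 158.84579433 − 158.84579 = +0.00000433°.
N–S: -0.00000317° × 111699 m/° = -0.354086 m.
E–W at 4.45922°: 0.00000433° × 111699 × cos 4.45922° = 0.00000433 × 111699 × 0.9970 ≈ 0.482193 m.
Distance: √(0.354086² + 0.482193²) ≈ 0.598236 m.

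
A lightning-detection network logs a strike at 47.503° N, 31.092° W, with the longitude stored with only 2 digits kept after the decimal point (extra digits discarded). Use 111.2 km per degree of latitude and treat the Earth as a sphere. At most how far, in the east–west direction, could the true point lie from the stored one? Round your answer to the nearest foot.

Truncating at 2 decimal places can drop up to a full unit in the last place, so the longitude may be off by as much as 0.01°.
At latitude 47.503° a degree of longitude spans 111200 m × cos 47.503° = 111200 × 0.6756 ≈ 75121.3 m.
East–west error: 0.01° × 75121.3 m/° ≈ 751.213 m.
In feet: 751.213 m ÷ 0.3048 ≈ 2464.6 ft.

2465 feet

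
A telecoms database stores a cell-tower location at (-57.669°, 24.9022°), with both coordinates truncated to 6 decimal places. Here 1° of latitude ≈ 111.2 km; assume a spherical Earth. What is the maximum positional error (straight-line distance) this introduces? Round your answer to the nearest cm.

Truncating at 6 decimal places can drop up to a full unit in the last place, so each coordinate may be off by as much as 1e-06°.
North–south component: 1e-06° × 111200 = 0.1112 m.
East–west component at 57.669°: 1e-06° × 111200 × cos 57.669° ≈ 1e-06 × 59470.8 ≈ 0.0594708 m.
The two errors are perpendicular, so the maximum displacement is √(0.1112² + 0.0594708²) ≈ 0.126104 m.
That is 0.126104 m = 12.61 cm.

13 cm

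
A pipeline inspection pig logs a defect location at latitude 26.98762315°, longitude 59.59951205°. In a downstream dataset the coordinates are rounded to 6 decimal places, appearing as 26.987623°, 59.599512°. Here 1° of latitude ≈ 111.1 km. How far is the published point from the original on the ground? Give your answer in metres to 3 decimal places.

Δlat = 26.98762315 − 26.987623 = +0.00000015°; Δlon = 59.59951205 − 59.599512 = +0.00000005°.
N–S: 0.00000015° × 111100 m/° = 0.016665 m.
East–west at this latitude: 0.00000005° × 111100 × cos 26.9876° ≈ 0.00000005 × 99001.7 = 0.00495009 m.
Hypotenuse of the two orthogonal shifts: √(0.016665² + 0.00495009²) = 0.0173846 m.

0.017 metres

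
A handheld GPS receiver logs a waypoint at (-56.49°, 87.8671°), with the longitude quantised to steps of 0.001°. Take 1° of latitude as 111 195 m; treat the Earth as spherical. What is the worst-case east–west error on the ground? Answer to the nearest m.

31 m

With a 0.001° grid the true value lies within half a step, ±0.001°/2 = ±0.0005°, of the stored one.
At latitude 56.49° a degree of longitude spans 111195 m × cos 56.49° = 111195 × 0.5521 ≈ 61388.8 m.
East–west error: 0.0005° × 61388.8 m/° ≈ 30.6944 m.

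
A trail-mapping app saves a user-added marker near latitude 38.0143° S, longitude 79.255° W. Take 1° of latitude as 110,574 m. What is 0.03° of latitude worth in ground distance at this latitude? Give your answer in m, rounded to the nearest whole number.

Along a meridian 0.03° is 0.03 × 110574 = 3317.22 m.

3317 m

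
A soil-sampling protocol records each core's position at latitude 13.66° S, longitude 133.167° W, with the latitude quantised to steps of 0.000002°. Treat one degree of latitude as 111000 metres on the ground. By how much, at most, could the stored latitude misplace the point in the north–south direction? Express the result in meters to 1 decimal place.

With a 0.000002° grid the true value lies within half a step, ±0.000002°/2 = ±1e-06°, of the stored one.
So the N–S error is at most 1e-06 × 111000 = 0.111 m.

0.1 meters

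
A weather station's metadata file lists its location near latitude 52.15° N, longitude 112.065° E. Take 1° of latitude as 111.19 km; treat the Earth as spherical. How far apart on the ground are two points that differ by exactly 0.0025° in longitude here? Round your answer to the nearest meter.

One degree of longitude here spans 111190 × cos 52.15° = 111190 × 0.6136 ≈ 68225.8 m; 0.0025° of that is 170.564 m.

171 meters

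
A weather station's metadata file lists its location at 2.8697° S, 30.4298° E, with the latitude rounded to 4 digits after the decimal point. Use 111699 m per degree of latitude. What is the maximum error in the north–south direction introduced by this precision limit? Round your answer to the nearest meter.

Rounding to 4 decimal places leaves the latitude within ±5e-05° of the true value.
Along the meridian that is 5e-05° × 111699 m/° = 5.58495 m.

6 meters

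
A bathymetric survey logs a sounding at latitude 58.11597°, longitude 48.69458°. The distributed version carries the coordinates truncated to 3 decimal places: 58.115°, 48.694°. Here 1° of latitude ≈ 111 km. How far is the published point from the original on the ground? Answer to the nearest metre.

113 metres

Δlat = 58.11597 − 58.115 = +0.00097°; Δlon = 48.69458 − 48.694 = +0.00058°.
North–south shift: 0.00097 × 111000 = 107.67 m.
E–W at 58.115°: 0.00058° × 111000 × cos 58.115° = 0.00058 × 111000 × 0.5282 ≈ 34.0065 m.
Hypotenuse of the two orthogonal shifts: √(107.67² + 34.0065²) = 112.913 m.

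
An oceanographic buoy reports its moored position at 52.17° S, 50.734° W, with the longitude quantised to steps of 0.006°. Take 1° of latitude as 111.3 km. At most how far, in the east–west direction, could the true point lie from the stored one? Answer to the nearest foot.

With a 0.006° grid the true value lies within half a step, ±0.006°/2 = ±0.003°, of the stored one.
Parallels shrink by cos φ, so at 52.17° a degree of longitude is 111300 × 0.6133 ≈ 68262.6 m.
East–west error: 0.003° × 68262.6 m/° ≈ 204.788 m.
Converting: 204.788 m × 3.2808 ft/m ≈ 671.88 ft.

672 feet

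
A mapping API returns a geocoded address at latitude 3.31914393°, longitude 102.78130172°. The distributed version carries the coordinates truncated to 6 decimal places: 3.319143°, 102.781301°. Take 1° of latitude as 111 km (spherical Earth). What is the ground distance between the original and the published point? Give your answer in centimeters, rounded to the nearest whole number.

13 centimeters

The latitude changed by +0.00000093° and the longitude by +0.00000072°.
N–S: 0.00000093° × 111000 m/° = 0.10323 m.
East–west at this latitude: 0.00000072° × 111000 × cos 3.31914° ≈ 0.00000072 × 110814 = 0.0797859 m.
Combined displacement = (0.10323² + 0.0797859²)^½ ≈ 0.130469 m.
That is 0.130469 m = 13.047 cm.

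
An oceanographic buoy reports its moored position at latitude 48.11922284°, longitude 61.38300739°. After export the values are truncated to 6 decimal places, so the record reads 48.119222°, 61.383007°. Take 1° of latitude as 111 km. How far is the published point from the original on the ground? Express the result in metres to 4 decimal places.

Δlat = 48.11922284 − 48.119222 = +0.00000084°; Δlon = 61.38300739 − 61.383007 = +0.00000039°.
N–S: 0.00000084° × 111000 m/° = 0.09324 m.
East–west at this latitude: 0.00000039° × 111000 × cos 48.1192° ≈ 0.00000039 × 74101.7 = 0.0288997 m.
Distance: √(0.09324² + 0.0288997²) ≈ 0.097616 m.

0.0976 metres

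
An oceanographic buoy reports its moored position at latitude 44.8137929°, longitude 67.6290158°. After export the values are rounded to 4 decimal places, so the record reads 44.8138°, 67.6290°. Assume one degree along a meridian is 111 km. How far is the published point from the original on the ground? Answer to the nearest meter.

1 meters

Δlat = 44.8137929 − 44.8138 = -0.0000071°; Δlon = 67.6290158 − 67.6290 = +0.0000158°.
North–south shift: -0.0000071 × 111000 = -0.7881 m.
E–W at 44.8138°: 0.0000158° × 111000 × cos 44.8138° = 0.0000158 × 111000 × 0.7094 ≈ 1.24415 m.
Hypotenuse of the two orthogonal shifts: √(0.7881² + 1.24415²) = 1.47275 m.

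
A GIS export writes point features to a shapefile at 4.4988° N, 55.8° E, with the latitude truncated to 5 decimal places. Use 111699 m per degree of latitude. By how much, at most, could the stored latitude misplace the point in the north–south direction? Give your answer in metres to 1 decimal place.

1.1 metres

Truncating at 5 decimal places can drop up to a full unit in the last place, so the latitude may be off by as much as 1e-05°.
North–south distance: 1e-05° × 111699 m/° = 1.11699 m.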